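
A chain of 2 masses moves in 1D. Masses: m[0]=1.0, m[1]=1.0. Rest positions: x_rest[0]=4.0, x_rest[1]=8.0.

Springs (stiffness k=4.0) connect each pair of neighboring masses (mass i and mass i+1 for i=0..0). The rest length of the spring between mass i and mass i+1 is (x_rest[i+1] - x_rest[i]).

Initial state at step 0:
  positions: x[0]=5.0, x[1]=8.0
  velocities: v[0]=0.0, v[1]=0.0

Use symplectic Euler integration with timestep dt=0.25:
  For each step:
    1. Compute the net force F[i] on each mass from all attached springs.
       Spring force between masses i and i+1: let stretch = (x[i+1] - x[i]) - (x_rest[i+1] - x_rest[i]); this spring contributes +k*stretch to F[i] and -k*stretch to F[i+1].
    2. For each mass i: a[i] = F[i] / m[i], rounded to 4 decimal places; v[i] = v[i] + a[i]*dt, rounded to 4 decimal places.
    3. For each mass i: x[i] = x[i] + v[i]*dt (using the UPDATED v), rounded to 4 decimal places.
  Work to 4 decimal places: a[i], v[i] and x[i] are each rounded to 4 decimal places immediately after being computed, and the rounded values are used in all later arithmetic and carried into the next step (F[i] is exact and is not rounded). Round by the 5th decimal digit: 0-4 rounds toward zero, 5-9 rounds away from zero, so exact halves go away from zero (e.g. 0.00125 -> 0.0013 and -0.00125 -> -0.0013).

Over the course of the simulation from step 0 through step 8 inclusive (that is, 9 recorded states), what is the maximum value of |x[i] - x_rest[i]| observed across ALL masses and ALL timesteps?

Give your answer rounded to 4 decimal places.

Answer: 1.0313

Derivation:
Step 0: x=[5.0000 8.0000] v=[0.0000 0.0000]
Step 1: x=[4.7500 8.2500] v=[-1.0000 1.0000]
Step 2: x=[4.3750 8.6250] v=[-1.5000 1.5000]
Step 3: x=[4.0625 8.9375] v=[-1.2500 1.2500]
Step 4: x=[3.9688 9.0313] v=[-0.3750 0.3750]
Step 5: x=[4.1407 8.8594] v=[0.6875 -0.6875]
Step 6: x=[4.4923 8.5079] v=[1.4062 -1.4062]
Step 7: x=[4.8478 8.1525] v=[1.4218 -1.4218]
Step 8: x=[5.0294 7.9709] v=[0.7265 -0.7265]
Max displacement = 1.0313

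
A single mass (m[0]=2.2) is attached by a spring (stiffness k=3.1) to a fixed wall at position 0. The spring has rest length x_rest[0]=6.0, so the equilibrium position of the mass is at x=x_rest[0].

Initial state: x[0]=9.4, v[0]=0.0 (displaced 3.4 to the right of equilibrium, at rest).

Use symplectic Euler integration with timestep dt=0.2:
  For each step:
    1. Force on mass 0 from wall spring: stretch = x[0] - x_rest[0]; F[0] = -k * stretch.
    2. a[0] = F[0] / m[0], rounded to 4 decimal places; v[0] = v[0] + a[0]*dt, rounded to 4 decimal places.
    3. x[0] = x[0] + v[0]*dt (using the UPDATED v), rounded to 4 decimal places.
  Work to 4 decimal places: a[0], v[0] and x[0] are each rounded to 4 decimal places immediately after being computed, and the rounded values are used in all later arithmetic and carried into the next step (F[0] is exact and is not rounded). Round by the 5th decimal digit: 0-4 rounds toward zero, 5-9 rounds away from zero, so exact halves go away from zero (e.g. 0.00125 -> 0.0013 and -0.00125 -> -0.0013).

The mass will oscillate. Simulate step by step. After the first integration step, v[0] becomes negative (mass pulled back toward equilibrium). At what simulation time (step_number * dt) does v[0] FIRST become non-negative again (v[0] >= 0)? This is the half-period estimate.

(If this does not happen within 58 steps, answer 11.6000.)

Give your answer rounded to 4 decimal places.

Step 0: x=[9.4000] v=[0.0000]
Step 1: x=[9.2084] v=[-0.9582]
Step 2: x=[8.8359] v=[-1.8624]
Step 3: x=[8.3036] v=[-2.6616]
Step 4: x=[7.6414] v=[-3.3108]
Step 5: x=[6.8867] v=[-3.7734]
Step 6: x=[6.0820] v=[-4.0233]
Step 7: x=[5.2727] v=[-4.0464]
Step 8: x=[4.5044] v=[-3.8414]
Step 9: x=[3.8204] v=[-3.4199]
Step 10: x=[3.2593] v=[-2.8056]
Step 11: x=[2.8527] v=[-2.0332]
Step 12: x=[2.6235] v=[-1.1462]
Step 13: x=[2.5846] v=[-0.1946]
Step 14: x=[2.7382] v=[0.7679]
First v>=0 after going negative at step 14, time=2.8000

Answer: 2.8000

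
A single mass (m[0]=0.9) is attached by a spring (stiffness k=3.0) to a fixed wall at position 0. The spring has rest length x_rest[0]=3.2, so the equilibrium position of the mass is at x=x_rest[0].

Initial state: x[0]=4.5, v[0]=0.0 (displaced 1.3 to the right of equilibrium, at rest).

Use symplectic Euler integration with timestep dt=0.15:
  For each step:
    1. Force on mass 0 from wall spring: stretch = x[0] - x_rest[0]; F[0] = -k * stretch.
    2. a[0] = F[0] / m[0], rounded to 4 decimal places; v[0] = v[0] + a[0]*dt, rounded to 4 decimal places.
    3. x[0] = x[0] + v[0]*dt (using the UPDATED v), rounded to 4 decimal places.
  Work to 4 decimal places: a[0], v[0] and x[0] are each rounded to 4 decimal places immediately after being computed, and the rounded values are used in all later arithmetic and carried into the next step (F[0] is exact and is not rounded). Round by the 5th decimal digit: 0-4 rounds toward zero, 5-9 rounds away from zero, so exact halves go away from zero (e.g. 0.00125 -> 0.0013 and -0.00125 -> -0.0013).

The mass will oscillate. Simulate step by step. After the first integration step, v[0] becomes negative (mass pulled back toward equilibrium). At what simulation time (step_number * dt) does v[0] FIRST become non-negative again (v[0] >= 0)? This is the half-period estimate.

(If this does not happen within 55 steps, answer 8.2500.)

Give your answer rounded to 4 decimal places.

Step 0: x=[4.5000] v=[0.0000]
Step 1: x=[4.4025] v=[-0.6500]
Step 2: x=[4.2148] v=[-1.2512]
Step 3: x=[3.9510] v=[-1.7586]
Step 4: x=[3.6309] v=[-2.1341]
Step 5: x=[3.2785] v=[-2.3495]
Step 6: x=[2.9202] v=[-2.3888]
Step 7: x=[2.5829] v=[-2.2489]
Step 8: x=[2.2918] v=[-1.9404]
Step 9: x=[2.0689] v=[-1.4863]
Step 10: x=[1.9308] v=[-0.9208]
Step 11: x=[1.8879] v=[-0.2862]
Step 12: x=[1.9434] v=[0.3699]
First v>=0 after going negative at step 12, time=1.8000

Answer: 1.8000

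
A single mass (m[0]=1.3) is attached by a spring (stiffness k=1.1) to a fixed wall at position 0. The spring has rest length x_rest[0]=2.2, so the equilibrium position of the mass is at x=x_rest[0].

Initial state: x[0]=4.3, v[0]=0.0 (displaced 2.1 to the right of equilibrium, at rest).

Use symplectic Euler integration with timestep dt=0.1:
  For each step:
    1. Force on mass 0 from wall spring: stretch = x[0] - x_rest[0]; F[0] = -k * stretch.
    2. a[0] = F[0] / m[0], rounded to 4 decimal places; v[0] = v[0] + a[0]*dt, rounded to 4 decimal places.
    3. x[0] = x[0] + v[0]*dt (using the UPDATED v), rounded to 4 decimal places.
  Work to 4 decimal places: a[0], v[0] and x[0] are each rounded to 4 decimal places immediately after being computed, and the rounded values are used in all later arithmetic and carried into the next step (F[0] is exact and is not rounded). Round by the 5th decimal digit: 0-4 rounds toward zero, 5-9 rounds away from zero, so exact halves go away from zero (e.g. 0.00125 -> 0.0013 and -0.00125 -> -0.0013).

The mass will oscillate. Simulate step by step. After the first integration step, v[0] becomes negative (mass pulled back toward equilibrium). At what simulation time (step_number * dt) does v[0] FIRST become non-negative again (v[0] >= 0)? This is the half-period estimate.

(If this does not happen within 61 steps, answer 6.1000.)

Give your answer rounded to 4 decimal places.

Answer: 3.5000

Derivation:
Step 0: x=[4.3000] v=[0.0000]
Step 1: x=[4.2822] v=[-0.1777]
Step 2: x=[4.2468] v=[-0.3539]
Step 3: x=[4.1941] v=[-0.5271]
Step 4: x=[4.1245] v=[-0.6958]
Step 5: x=[4.0386] v=[-0.8586]
Step 6: x=[3.9372] v=[-1.0142]
Step 7: x=[3.8211] v=[-1.1612]
Step 8: x=[3.6913] v=[-1.2984]
Step 9: x=[3.5488] v=[-1.4246]
Step 10: x=[3.3949] v=[-1.5387]
Step 11: x=[3.2309] v=[-1.6398]
Step 12: x=[3.0582] v=[-1.7270]
Step 13: x=[2.8782] v=[-1.7996]
Step 14: x=[2.6925] v=[-1.8570]
Step 15: x=[2.5026] v=[-1.8987]
Step 16: x=[2.3102] v=[-1.9243]
Step 17: x=[2.1168] v=[-1.9336]
Step 18: x=[1.9241] v=[-1.9266]
Step 19: x=[1.7338] v=[-1.9033]
Step 20: x=[1.5474] v=[-1.8639]
Step 21: x=[1.3665] v=[-1.8087]
Step 22: x=[1.1927] v=[-1.7382]
Step 23: x=[1.0274] v=[-1.6530]
Step 24: x=[0.8720] v=[-1.5538]
Step 25: x=[0.7279] v=[-1.4414]
Step 26: x=[0.5962] v=[-1.3168]
Step 27: x=[0.4781] v=[-1.1811]
Step 28: x=[0.3746] v=[-1.0354]
Step 29: x=[0.2865] v=[-0.8809]
Step 30: x=[0.2146] v=[-0.7190]
Step 31: x=[0.1595] v=[-0.5510]
Step 32: x=[0.1217] v=[-0.3783]
Step 33: x=[0.1015] v=[-0.2024]
Step 34: x=[0.0990] v=[-0.0248]
Step 35: x=[0.1143] v=[0.1530]
First v>=0 after going negative at step 35, time=3.5000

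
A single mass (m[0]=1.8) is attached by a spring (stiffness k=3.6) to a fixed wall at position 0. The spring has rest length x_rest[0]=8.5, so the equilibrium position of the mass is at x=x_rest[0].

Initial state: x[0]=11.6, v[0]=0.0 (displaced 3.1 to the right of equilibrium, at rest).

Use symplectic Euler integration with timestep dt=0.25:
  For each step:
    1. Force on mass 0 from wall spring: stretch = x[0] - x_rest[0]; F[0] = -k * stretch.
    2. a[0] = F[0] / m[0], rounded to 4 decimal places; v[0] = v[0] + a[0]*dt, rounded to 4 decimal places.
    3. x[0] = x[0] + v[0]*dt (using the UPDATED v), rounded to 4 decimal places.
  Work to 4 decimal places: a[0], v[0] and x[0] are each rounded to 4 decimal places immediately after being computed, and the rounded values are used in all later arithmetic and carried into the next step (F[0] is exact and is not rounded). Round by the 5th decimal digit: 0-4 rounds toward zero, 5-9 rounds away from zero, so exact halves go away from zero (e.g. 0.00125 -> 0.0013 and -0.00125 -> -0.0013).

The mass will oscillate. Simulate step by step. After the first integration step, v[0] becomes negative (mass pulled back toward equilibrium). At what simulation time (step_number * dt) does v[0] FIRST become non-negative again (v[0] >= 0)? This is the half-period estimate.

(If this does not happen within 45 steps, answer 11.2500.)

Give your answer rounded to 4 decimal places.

Step 0: x=[11.6000] v=[0.0000]
Step 1: x=[11.2125] v=[-1.5500]
Step 2: x=[10.4859] v=[-2.9063]
Step 3: x=[9.5111] v=[-3.8993]
Step 4: x=[8.4099] v=[-4.4049]
Step 5: x=[7.3199] v=[-4.3599]
Step 6: x=[6.3774] v=[-3.7699]
Step 7: x=[5.7003] v=[-2.7086]
Step 8: x=[5.3731] v=[-1.3088]
Step 9: x=[5.4368] v=[0.2547]
First v>=0 after going negative at step 9, time=2.2500

Answer: 2.2500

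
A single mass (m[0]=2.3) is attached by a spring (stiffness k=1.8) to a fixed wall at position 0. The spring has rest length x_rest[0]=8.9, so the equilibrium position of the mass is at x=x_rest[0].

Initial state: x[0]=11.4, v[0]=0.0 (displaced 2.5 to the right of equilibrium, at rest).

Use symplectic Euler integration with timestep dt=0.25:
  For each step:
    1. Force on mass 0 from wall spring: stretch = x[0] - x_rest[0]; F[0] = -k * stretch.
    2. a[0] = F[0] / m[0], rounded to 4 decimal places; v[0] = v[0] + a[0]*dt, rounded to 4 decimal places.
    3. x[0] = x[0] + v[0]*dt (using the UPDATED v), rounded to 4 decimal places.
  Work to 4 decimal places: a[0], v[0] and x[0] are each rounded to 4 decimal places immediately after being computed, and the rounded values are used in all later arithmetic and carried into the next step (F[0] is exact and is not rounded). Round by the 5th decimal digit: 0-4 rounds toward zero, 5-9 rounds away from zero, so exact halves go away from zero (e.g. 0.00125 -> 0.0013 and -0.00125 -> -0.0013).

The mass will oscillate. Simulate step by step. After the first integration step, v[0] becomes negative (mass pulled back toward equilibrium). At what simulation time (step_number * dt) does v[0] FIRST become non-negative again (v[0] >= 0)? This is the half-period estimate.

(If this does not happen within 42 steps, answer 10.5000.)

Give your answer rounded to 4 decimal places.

Answer: 3.7500

Derivation:
Step 0: x=[11.4000] v=[0.0000]
Step 1: x=[11.2777] v=[-0.4891]
Step 2: x=[11.0391] v=[-0.9543]
Step 3: x=[10.6959] v=[-1.3728]
Step 4: x=[10.2649] v=[-1.7242]
Step 5: x=[9.7671] v=[-1.9913]
Step 6: x=[9.2269] v=[-2.1610]
Step 7: x=[8.6707] v=[-2.2250]
Step 8: x=[8.1257] v=[-2.1801]
Step 9: x=[7.6186] v=[-2.0286]
Step 10: x=[7.1741] v=[-1.7779]
Step 11: x=[6.8141] v=[-1.4402]
Step 12: x=[6.5561] v=[-1.0321]
Step 13: x=[6.4127] v=[-0.5735]
Step 14: x=[6.3910] v=[-0.0869]
Step 15: x=[6.4920] v=[0.4040]
First v>=0 after going negative at step 15, time=3.7500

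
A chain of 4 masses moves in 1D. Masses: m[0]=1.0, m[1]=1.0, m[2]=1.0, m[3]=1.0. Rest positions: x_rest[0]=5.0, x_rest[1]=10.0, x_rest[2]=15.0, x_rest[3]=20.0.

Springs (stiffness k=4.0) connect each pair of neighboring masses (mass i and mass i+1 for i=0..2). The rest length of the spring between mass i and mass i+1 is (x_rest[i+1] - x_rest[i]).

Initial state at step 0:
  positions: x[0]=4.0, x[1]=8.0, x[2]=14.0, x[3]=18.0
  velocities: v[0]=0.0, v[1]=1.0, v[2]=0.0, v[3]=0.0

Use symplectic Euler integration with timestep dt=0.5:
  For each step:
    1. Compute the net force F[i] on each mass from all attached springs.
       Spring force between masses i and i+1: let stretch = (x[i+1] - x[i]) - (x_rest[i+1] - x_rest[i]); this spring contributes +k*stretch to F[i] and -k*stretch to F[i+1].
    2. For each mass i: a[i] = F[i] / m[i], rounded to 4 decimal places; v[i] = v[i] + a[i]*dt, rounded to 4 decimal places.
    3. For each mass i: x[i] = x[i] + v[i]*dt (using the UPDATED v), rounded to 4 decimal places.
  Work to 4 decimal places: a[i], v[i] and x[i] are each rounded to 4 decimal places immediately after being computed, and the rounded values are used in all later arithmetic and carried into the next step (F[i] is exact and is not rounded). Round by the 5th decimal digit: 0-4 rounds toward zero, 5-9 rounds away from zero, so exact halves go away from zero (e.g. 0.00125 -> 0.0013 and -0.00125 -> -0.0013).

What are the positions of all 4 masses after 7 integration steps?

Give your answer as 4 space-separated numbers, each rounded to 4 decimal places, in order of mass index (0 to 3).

Step 0: x=[4.0000 8.0000 14.0000 18.0000] v=[0.0000 1.0000 0.0000 0.0000]
Step 1: x=[3.0000 10.5000 12.0000 19.0000] v=[-2.0000 5.0000 -4.0000 2.0000]
Step 2: x=[4.5000 7.0000 15.5000 18.0000] v=[3.0000 -7.0000 7.0000 -2.0000]
Step 3: x=[3.5000 9.5000 13.0000 19.5000] v=[-2.0000 5.0000 -5.0000 3.0000]
Step 4: x=[3.5000 9.5000 13.5000 19.5000] v=[0.0000 0.0000 1.0000 0.0000]
Step 5: x=[4.5000 7.5000 16.0000 18.5000] v=[2.0000 -4.0000 5.0000 -2.0000]
Step 6: x=[3.5000 11.0000 12.5000 20.0000] v=[-2.0000 7.0000 -7.0000 3.0000]
Step 7: x=[5.0000 8.5000 15.0000 19.0000] v=[3.0000 -5.0000 5.0000 -2.0000]

Answer: 5.0000 8.5000 15.0000 19.0000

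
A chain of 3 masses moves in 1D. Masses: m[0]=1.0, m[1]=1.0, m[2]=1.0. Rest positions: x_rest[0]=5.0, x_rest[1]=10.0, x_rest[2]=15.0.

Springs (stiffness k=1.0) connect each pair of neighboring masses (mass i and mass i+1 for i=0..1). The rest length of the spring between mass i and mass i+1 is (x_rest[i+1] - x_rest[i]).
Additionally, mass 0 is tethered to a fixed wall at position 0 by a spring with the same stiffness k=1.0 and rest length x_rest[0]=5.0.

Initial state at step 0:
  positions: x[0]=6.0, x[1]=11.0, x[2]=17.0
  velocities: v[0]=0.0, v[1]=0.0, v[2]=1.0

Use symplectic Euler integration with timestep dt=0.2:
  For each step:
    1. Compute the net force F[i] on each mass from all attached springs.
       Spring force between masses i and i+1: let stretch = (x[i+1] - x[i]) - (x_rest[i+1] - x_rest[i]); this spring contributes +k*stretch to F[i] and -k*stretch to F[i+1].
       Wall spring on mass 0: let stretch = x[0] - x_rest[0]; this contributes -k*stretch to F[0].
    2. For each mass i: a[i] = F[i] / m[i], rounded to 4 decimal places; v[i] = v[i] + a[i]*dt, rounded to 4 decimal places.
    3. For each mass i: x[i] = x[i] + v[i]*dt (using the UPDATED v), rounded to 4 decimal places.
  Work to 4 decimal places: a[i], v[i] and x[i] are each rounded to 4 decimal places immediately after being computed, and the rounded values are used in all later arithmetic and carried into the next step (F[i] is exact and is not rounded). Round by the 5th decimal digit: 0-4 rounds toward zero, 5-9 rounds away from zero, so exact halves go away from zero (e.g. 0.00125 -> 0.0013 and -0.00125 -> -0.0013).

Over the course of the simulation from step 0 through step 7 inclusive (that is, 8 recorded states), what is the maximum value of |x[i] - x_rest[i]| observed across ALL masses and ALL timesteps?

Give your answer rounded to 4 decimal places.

Step 0: x=[6.0000 11.0000 17.0000] v=[0.0000 0.0000 1.0000]
Step 1: x=[5.9600 11.0400 17.1600] v=[-0.2000 0.2000 0.8000]
Step 2: x=[5.8848 11.1216 17.2752] v=[-0.3760 0.4080 0.5760]
Step 3: x=[5.7837 11.2399 17.3443] v=[-0.5056 0.5914 0.3453]
Step 4: x=[5.6695 11.3841 17.3692] v=[-0.5711 0.7210 0.1244]
Step 5: x=[5.5571 11.5391 17.3547] v=[-0.5621 0.7751 -0.0726]
Step 6: x=[5.4617 11.6875 17.3076] v=[-0.4771 0.7418 -0.2357]
Step 7: x=[5.3968 11.8116 17.2357] v=[-0.3243 0.6207 -0.3597]
Max displacement = 2.3692

Answer: 2.3692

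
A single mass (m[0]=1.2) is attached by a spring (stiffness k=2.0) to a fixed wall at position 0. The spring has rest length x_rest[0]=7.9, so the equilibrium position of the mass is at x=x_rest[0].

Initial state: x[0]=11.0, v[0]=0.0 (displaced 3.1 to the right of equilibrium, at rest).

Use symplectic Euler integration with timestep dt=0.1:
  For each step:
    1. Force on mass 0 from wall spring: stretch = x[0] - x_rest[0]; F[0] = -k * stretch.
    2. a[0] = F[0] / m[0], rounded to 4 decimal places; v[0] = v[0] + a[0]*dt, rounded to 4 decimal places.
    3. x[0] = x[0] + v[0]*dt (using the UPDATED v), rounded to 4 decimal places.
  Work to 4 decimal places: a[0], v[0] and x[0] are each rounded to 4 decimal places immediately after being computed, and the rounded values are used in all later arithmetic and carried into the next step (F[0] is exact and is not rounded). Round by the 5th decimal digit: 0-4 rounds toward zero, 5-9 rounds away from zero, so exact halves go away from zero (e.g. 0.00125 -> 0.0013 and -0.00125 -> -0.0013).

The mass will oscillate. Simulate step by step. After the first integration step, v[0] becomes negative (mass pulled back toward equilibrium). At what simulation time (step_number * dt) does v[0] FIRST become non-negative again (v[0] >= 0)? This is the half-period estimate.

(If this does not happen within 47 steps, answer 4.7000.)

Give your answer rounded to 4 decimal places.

Answer: 2.5000

Derivation:
Step 0: x=[11.0000] v=[0.0000]
Step 1: x=[10.9483] v=[-0.5167]
Step 2: x=[10.8458] v=[-1.0248]
Step 3: x=[10.6942] v=[-1.5158]
Step 4: x=[10.4961] v=[-1.9815]
Step 5: x=[10.2547] v=[-2.4142]
Step 6: x=[9.9740] v=[-2.8067]
Step 7: x=[9.6588] v=[-3.1524]
Step 8: x=[9.3143] v=[-3.4455]
Step 9: x=[8.9462] v=[-3.6812]
Step 10: x=[8.5606] v=[-3.8556]
Step 11: x=[8.1640] v=[-3.9657]
Step 12: x=[7.7630] v=[-4.0097]
Step 13: x=[7.3643] v=[-3.9869]
Step 14: x=[6.9745] v=[-3.8976]
Step 15: x=[6.6002] v=[-3.7434]
Step 16: x=[6.2475] v=[-3.5268]
Step 17: x=[5.9224] v=[-3.2514]
Step 18: x=[5.6302] v=[-2.9218]
Step 19: x=[5.3759] v=[-2.5435]
Step 20: x=[5.1636] v=[-2.1228]
Step 21: x=[4.9969] v=[-1.6667]
Step 22: x=[4.8786] v=[-1.1829]
Step 23: x=[4.8107] v=[-0.6793]
Step 24: x=[4.7943] v=[-0.1644]
Step 25: x=[4.8296] v=[0.3532]
First v>=0 after going negative at step 25, time=2.5000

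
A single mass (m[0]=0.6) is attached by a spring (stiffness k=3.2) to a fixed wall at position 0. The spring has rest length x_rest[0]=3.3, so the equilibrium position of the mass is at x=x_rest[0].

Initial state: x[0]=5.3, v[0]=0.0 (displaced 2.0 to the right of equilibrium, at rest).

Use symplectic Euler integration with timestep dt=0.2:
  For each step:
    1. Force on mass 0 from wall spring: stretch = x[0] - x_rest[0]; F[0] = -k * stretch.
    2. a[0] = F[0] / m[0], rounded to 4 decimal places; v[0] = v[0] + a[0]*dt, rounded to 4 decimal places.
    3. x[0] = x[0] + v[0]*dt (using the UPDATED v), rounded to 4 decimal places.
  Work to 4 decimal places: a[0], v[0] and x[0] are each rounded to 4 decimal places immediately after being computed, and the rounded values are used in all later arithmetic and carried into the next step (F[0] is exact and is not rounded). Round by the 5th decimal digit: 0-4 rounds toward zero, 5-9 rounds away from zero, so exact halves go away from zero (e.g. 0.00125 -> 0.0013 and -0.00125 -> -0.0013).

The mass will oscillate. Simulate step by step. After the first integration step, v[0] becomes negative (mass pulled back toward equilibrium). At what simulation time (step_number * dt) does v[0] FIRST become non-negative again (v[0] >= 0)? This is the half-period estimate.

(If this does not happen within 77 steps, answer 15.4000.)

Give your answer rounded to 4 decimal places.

Answer: 1.4000

Derivation:
Step 0: x=[5.3000] v=[0.0000]
Step 1: x=[4.8733] v=[-2.1333]
Step 2: x=[4.1110] v=[-3.8115]
Step 3: x=[3.1757] v=[-4.6766]
Step 4: x=[2.2669] v=[-4.5440]
Step 5: x=[1.5785] v=[-3.4420]
Step 6: x=[1.2574] v=[-1.6057]
Step 7: x=[1.3720] v=[0.5731]
First v>=0 after going negative at step 7, time=1.4000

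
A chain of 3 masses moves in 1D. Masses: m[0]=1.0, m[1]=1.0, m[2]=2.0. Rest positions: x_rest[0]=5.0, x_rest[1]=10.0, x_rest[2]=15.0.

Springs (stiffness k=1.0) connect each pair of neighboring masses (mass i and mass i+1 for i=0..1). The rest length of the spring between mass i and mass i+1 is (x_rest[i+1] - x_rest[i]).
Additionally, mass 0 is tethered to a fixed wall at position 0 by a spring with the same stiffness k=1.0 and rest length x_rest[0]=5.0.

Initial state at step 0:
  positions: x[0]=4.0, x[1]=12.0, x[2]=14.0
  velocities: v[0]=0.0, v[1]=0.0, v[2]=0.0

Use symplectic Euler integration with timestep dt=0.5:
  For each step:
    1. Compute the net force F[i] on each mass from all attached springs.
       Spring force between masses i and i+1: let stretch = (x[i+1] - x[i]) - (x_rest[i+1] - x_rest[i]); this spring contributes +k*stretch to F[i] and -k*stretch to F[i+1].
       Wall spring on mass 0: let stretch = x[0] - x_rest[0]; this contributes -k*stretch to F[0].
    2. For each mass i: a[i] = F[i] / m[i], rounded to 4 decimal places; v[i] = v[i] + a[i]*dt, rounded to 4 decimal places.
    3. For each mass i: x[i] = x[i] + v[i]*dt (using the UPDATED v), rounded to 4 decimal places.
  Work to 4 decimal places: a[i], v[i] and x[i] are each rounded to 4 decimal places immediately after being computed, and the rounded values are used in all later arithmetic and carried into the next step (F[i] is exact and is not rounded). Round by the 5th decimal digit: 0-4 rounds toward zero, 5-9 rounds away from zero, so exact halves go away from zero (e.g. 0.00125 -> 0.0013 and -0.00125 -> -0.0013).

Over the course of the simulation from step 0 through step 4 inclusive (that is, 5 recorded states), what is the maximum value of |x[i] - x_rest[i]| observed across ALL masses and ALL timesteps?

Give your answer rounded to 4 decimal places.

Step 0: x=[4.0000 12.0000 14.0000] v=[0.0000 0.0000 0.0000]
Step 1: x=[5.0000 10.5000 14.3750] v=[2.0000 -3.0000 0.7500]
Step 2: x=[6.1250 8.5938 14.8907] v=[2.2500 -3.8125 1.0313]
Step 3: x=[6.3360 7.6446 15.2443] v=[0.4219 -1.8985 0.7071]
Step 4: x=[5.2901 8.2682 15.2729] v=[-2.0918 1.2471 0.0572]
Max displacement = 2.3554

Answer: 2.3554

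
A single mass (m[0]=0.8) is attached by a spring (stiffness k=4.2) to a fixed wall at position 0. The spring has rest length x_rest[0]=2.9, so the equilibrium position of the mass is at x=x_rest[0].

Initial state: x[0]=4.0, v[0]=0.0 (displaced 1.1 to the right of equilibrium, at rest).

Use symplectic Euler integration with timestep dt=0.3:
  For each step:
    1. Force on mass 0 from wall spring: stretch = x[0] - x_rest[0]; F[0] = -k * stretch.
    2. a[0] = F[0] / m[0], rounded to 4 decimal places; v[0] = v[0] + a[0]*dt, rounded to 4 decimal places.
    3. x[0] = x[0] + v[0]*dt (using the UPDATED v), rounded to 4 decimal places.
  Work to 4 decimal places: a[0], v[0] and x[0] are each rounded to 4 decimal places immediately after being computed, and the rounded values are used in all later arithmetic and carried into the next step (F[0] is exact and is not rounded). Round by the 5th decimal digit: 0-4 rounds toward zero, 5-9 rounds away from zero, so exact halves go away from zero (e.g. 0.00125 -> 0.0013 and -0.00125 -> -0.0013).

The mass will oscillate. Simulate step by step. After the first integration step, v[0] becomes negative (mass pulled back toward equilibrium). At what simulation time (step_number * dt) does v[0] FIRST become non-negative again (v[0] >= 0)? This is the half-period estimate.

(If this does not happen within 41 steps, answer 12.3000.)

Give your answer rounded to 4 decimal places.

Step 0: x=[4.0000] v=[0.0000]
Step 1: x=[3.4803] v=[-1.7325]
Step 2: x=[2.6864] v=[-2.6465]
Step 3: x=[1.9934] v=[-2.3101]
Step 4: x=[1.7287] v=[-0.8822]
Step 5: x=[2.0175] v=[0.9626]
First v>=0 after going negative at step 5, time=1.5000

Answer: 1.5000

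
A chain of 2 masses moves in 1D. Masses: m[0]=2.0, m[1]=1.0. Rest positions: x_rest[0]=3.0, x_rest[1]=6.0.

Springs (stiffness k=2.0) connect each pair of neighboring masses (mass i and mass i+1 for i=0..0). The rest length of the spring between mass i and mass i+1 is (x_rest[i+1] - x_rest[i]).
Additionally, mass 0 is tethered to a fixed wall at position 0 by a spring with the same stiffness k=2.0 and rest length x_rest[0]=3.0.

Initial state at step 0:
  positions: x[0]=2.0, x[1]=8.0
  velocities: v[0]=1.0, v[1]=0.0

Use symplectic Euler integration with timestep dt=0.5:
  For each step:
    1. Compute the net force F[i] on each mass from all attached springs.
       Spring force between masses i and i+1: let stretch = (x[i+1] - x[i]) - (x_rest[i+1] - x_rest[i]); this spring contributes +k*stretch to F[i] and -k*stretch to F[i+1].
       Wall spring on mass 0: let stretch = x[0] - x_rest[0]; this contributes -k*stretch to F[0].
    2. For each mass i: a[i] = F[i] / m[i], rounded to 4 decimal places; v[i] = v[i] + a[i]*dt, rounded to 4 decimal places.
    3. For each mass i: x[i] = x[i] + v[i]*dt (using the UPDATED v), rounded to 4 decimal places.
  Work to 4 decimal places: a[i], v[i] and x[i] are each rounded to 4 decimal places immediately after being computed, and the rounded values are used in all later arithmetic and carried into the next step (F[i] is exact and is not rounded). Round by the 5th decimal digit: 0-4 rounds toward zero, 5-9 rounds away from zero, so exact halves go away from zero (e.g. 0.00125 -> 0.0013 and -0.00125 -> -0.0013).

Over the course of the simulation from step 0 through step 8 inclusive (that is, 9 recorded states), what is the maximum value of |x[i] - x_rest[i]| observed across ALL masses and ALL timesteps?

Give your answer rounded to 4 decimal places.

Step 0: x=[2.0000 8.0000] v=[1.0000 0.0000]
Step 1: x=[3.5000 6.5000] v=[3.0000 -3.0000]
Step 2: x=[4.8750 5.0000] v=[2.7500 -3.0000]
Step 3: x=[5.0625 4.9375] v=[0.3750 -0.1250]
Step 4: x=[3.9531 6.4375] v=[-2.2188 3.0000]
Step 5: x=[2.4765 8.1953] v=[-2.9532 3.5156]
Step 6: x=[1.8105 8.5937] v=[-1.3321 0.7968]
Step 7: x=[2.3877 7.1005] v=[1.1543 -2.9864]
Step 8: x=[3.5462 4.7509] v=[2.3169 -4.6992]
Max displacement = 2.5937

Answer: 2.5937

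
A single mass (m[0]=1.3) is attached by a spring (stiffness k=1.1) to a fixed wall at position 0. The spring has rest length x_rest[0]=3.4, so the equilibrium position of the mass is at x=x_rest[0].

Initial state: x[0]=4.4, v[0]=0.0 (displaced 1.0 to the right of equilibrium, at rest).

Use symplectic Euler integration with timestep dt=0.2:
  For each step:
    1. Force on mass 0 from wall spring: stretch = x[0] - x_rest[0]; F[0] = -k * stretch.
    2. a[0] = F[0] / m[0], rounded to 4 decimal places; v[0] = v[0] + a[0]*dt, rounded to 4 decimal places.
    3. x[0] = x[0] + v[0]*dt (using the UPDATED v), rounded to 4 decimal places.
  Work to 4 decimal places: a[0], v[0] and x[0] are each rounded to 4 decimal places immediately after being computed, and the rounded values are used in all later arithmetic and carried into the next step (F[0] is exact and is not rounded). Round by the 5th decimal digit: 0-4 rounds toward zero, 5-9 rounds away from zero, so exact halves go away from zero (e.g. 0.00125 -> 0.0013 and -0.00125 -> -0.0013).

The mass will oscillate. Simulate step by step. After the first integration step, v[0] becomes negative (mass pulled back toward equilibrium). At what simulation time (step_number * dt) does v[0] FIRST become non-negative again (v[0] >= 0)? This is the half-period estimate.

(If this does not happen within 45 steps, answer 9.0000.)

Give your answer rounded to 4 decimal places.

Answer: 3.6000

Derivation:
Step 0: x=[4.4000] v=[0.0000]
Step 1: x=[4.3662] v=[-0.1692]
Step 2: x=[4.2997] v=[-0.3327]
Step 3: x=[4.2027] v=[-0.4850]
Step 4: x=[4.0785] v=[-0.6208]
Step 5: x=[3.9314] v=[-0.7356]
Step 6: x=[3.7663] v=[-0.8255]
Step 7: x=[3.5888] v=[-0.8875]
Step 8: x=[3.4049] v=[-0.9195]
Step 9: x=[3.2208] v=[-0.9203]
Step 10: x=[3.0428] v=[-0.8900]
Step 11: x=[2.8769] v=[-0.8296]
Step 12: x=[2.7287] v=[-0.7411]
Step 13: x=[2.6032] v=[-0.6275]
Step 14: x=[2.5047] v=[-0.4927]
Step 15: x=[2.4365] v=[-0.3412]
Step 16: x=[2.4009] v=[-0.1781]
Step 17: x=[2.3991] v=[-0.0090]
Step 18: x=[2.4312] v=[0.1604]
First v>=0 after going negative at step 18, time=3.6000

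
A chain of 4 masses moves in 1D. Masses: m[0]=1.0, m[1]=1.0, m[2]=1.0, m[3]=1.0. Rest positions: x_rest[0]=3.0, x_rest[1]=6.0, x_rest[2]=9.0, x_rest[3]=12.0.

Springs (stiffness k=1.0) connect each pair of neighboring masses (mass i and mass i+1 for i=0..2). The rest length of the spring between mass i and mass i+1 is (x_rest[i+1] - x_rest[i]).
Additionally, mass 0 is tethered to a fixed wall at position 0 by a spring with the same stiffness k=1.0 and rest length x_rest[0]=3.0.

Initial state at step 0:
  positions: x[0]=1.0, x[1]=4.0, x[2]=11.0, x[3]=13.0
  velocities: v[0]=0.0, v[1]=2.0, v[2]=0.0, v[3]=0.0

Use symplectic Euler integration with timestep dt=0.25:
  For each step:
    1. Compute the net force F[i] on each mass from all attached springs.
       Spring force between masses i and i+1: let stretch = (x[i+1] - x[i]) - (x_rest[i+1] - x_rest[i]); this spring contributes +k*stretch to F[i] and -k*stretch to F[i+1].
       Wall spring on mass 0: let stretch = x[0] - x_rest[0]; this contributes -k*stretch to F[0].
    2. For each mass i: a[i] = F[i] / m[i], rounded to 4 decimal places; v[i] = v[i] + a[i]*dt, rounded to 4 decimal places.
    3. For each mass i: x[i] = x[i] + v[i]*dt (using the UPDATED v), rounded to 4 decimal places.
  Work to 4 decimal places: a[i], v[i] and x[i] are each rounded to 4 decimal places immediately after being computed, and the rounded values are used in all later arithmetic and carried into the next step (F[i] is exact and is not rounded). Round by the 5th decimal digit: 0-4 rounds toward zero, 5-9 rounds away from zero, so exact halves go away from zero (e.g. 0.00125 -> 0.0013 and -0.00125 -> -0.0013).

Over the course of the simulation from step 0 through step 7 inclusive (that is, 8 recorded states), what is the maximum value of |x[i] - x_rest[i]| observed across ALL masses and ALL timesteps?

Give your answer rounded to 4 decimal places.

Answer: 2.3905

Derivation:
Step 0: x=[1.0000 4.0000 11.0000 13.0000] v=[0.0000 2.0000 0.0000 0.0000]
Step 1: x=[1.1250 4.7500 10.6875 13.0625] v=[0.5000 3.0000 -1.2500 0.2500]
Step 2: x=[1.4063 5.6445 10.1524 13.1641] v=[1.1250 3.5781 -2.1406 0.4063]
Step 3: x=[1.8646 6.5559 9.5237 13.2650] v=[1.8330 3.6455 -2.5147 0.4034]
Step 4: x=[2.4995 7.3596 8.9434 13.3195] v=[2.5397 3.2146 -2.3213 0.2181]
Step 5: x=[3.2820 7.9585 8.5376 13.2880] v=[3.1299 2.3955 -1.6232 -0.1259]
Step 6: x=[4.1516 8.3013 8.3925 13.1471] v=[3.4785 1.3712 -0.5804 -0.5635]
Step 7: x=[5.0211 8.3905 8.5389 12.8966] v=[3.4780 0.3566 0.5855 -1.0022]
Max displacement = 2.3905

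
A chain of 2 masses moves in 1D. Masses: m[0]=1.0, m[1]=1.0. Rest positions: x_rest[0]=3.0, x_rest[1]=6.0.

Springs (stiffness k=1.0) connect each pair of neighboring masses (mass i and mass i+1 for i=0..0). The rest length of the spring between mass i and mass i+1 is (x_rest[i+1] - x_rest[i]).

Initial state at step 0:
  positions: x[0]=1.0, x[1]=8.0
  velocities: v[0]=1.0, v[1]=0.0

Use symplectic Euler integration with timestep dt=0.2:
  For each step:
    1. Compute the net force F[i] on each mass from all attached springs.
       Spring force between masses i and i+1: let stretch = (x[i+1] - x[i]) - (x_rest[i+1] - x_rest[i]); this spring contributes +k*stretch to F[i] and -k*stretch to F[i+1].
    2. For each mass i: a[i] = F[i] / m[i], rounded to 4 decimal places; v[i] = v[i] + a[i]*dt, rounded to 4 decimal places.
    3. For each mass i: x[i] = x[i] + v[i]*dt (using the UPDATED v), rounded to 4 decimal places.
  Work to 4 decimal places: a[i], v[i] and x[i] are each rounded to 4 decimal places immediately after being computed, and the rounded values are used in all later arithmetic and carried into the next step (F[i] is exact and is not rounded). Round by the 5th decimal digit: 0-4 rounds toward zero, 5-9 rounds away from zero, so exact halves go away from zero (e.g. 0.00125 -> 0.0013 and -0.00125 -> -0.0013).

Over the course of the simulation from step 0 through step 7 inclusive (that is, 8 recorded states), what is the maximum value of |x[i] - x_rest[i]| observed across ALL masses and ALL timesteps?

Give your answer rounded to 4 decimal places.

Answer: 2.0958

Derivation:
Step 0: x=[1.0000 8.0000] v=[1.0000 0.0000]
Step 1: x=[1.3600 7.8400] v=[1.8000 -0.8000]
Step 2: x=[1.8592 7.5408] v=[2.4960 -1.4960]
Step 3: x=[2.4657 7.1343] v=[3.0323 -2.0323]
Step 4: x=[3.1389 6.6611] v=[3.3660 -2.3660]
Step 5: x=[3.8330 6.1670] v=[3.4704 -2.4704]
Step 6: x=[4.5004 5.6996] v=[3.3372 -2.3372]
Step 7: x=[5.0958 5.3042] v=[2.9770 -1.9770]
Max displacement = 2.0958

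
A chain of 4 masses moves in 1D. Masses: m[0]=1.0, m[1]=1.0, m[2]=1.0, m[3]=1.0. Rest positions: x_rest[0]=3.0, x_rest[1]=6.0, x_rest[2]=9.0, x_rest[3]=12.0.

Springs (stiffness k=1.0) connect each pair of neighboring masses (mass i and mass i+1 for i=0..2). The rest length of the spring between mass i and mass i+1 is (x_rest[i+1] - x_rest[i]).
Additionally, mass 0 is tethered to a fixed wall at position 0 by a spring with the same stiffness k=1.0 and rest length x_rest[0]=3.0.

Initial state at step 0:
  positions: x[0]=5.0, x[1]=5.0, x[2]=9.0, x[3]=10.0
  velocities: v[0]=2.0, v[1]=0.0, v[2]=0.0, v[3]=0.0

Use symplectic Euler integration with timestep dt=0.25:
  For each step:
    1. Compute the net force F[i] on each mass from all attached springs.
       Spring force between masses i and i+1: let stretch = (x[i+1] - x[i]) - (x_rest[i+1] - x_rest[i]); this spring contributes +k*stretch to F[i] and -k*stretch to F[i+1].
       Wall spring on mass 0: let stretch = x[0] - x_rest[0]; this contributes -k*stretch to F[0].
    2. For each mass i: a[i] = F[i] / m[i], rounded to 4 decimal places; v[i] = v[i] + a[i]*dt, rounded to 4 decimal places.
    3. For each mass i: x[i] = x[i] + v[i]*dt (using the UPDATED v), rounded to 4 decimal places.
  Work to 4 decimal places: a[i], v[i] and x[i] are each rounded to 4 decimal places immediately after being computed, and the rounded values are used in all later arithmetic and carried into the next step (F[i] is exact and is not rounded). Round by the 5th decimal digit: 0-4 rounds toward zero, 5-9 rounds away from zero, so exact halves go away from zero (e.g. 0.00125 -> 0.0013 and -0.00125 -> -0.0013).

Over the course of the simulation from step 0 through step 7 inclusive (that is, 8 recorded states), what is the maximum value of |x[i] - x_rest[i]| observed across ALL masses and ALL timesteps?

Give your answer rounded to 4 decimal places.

Answer: 2.1875

Derivation:
Step 0: x=[5.0000 5.0000 9.0000 10.0000] v=[2.0000 0.0000 0.0000 0.0000]
Step 1: x=[5.1875 5.2500 8.8125 10.1250] v=[0.7500 1.0000 -0.7500 0.5000]
Step 2: x=[5.0547 5.7188 8.4844 10.3555] v=[-0.5313 1.8750 -1.3125 0.9219]
Step 3: x=[4.6475 6.3189 8.1004 10.6565] v=[-1.6290 2.4004 -1.5361 1.2041]
Step 4: x=[4.0543 6.9259 7.7648 10.9853] v=[-2.3730 2.4279 -1.3425 1.3151]
Step 5: x=[3.3871 7.4058 7.5780 11.3003] v=[-2.6687 1.9197 -0.7471 1.2600]
Step 6: x=[2.7594 7.6453 7.6131 11.5702] v=[-2.5108 0.9581 0.1404 1.0794]
Step 7: x=[2.2646 7.5775 7.8975 11.7802] v=[-1.9792 -0.2714 1.1377 0.8401]
Max displacement = 2.1875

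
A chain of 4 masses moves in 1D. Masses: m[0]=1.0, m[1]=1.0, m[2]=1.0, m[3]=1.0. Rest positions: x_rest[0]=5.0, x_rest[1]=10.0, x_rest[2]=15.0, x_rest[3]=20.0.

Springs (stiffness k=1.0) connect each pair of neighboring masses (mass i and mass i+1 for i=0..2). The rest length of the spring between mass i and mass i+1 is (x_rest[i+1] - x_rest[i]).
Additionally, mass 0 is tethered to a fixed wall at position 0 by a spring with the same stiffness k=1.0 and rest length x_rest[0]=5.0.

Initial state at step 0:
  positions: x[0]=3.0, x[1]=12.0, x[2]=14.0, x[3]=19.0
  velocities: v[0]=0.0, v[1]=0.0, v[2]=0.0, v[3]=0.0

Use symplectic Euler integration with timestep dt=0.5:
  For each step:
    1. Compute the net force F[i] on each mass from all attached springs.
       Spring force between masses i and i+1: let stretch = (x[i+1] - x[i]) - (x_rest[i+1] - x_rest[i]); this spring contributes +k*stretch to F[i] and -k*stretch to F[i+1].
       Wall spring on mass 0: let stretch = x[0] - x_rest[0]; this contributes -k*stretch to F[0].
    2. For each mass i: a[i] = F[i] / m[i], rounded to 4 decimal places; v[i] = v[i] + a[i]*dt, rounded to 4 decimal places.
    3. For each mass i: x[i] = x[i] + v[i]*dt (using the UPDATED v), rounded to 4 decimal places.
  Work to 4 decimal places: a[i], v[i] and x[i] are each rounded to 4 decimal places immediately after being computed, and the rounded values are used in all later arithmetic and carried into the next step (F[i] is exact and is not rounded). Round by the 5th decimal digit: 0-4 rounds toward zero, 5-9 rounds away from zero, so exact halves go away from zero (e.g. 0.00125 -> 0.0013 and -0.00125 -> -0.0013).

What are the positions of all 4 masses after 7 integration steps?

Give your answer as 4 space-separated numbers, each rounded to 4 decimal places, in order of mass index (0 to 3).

Answer: 3.0043 10.9282 14.9959 19.7555

Derivation:
Step 0: x=[3.0000 12.0000 14.0000 19.0000] v=[0.0000 0.0000 0.0000 0.0000]
Step 1: x=[4.5000 10.2500 14.7500 19.0000] v=[3.0000 -3.5000 1.5000 0.0000]
Step 2: x=[6.3125 8.1875 15.4375 19.1875] v=[3.6250 -4.1250 1.3750 0.3750]
Step 3: x=[7.0157 7.4688 15.2500 19.6875] v=[1.4063 -1.4375 -0.3750 1.0000]
Step 4: x=[6.0782 8.5821 14.2266 20.3282] v=[-1.8750 2.2266 -2.0469 1.2813]
Step 5: x=[4.2471 10.4806 13.3174 20.6935] v=[-3.6622 3.7969 -1.8184 0.7305]
Step 6: x=[2.9126 11.5299 13.5431 20.4647] v=[-2.6690 2.0986 0.4513 -0.4576]
Step 7: x=[3.0043 10.9282 14.9959 19.7555] v=[0.1834 -1.2035 2.9055 -1.4184]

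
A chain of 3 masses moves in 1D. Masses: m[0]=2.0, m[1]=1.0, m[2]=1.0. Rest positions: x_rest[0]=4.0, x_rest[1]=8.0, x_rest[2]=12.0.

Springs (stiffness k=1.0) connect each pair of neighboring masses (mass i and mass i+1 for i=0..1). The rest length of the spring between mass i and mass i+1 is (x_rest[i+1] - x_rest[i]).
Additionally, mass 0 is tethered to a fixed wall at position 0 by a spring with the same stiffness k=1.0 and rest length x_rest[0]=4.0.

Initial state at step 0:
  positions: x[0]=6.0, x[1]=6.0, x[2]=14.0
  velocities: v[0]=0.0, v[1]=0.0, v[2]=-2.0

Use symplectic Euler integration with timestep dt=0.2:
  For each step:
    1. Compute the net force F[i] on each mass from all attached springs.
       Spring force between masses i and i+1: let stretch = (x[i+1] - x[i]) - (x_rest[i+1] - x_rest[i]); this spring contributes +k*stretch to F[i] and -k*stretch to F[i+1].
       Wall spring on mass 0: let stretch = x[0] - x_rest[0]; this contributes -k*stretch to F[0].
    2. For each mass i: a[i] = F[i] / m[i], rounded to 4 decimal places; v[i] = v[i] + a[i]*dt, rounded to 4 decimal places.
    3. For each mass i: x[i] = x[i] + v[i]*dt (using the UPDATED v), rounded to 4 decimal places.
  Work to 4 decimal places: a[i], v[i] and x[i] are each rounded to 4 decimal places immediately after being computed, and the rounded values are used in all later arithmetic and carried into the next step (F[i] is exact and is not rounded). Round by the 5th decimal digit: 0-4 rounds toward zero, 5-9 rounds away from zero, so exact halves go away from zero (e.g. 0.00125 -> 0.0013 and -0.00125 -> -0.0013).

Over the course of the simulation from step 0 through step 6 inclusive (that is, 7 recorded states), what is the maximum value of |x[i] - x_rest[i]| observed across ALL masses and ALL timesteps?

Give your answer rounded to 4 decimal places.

Step 0: x=[6.0000 6.0000 14.0000] v=[0.0000 0.0000 -2.0000]
Step 1: x=[5.8800 6.3200 13.4400] v=[-0.6000 1.6000 -2.8000]
Step 2: x=[5.6512 6.9072 12.7552] v=[-1.1440 2.9360 -3.4240]
Step 3: x=[5.3345 7.6781 11.9965] v=[-1.5835 3.8544 -3.7936]
Step 4: x=[4.9580 8.5280 11.2250] v=[-1.8826 4.2494 -3.8573]
Step 5: x=[4.5537 9.3430 10.5057] v=[-2.0214 4.0748 -3.5967]
Step 6: x=[4.1541 10.0129 9.8999] v=[-1.9978 3.3495 -3.0292]
Max displacement = 2.1001

Answer: 2.1001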